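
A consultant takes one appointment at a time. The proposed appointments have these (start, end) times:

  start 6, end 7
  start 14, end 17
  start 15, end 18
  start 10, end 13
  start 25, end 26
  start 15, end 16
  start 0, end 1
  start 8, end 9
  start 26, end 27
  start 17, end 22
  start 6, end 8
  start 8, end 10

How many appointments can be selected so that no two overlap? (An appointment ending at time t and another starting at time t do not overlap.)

8

Sorted by end: (0,1)  (6,7)  (6,8)  (8,9)  (8,10)  (10,13)  (15,16)  (14,17)  (15,18)  (17,22)  (25,26)  (26,27)
take (0,1); take (6,7); take (8,9); take (10,13); take (15,16); take (17,22); take (25,26); take (26,27).
Selected 8 appointments.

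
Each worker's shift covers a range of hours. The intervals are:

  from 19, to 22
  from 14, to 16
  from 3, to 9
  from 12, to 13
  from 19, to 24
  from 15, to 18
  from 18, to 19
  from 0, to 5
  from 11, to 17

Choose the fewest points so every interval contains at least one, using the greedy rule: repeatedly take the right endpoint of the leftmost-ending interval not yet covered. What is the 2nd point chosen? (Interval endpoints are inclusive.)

13

Sorted: [0,5] [3,9] [12,13] [14,16] [11,17] [15,18] [18,19] [19,22] [19,24]
{[0,5],[3,9]} hit by 5; {[12,13]} hit by 13; {[14,16],[11,17],[15,18]} hit by 16; {[18,19],[19,22],[19,24]} hit by 19.
Points: 5, 13, 16, 19 (4 total).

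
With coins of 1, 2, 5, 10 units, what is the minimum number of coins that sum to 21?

21 − 2×10→1 − 1×1→0
Total coins = 2 + 1 = 3

3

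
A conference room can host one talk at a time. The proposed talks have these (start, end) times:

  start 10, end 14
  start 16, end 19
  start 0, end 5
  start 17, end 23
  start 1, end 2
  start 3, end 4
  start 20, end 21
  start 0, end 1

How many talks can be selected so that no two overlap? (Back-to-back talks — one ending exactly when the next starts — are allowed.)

Sorted by end: (0,1)  (1,2)  (3,4)  (0,5)  (10,14)  (16,19)  (20,21)  (17,23)
take (0,1); take (1,2); take (3,4); skip (0,5); take (10,14); take (16,19); take (20,21).
Selected 6 talks.

6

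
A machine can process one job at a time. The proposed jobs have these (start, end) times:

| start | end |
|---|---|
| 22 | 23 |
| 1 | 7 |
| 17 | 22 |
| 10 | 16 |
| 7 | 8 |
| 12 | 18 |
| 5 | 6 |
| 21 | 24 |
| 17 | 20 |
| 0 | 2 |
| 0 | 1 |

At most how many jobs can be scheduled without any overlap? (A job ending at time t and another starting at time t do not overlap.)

Sort by end time and greedily take each interval whose start is ≥ the last chosen end.
Sorted by end: (0,1)  (0,2)  (5,6)  (1,7)  (7,8)  (10,16)  (12,18)  (17,20)  (17,22)  (22,23)  (21,24)
take (0,1); skip (0,2); take (5,6); take (7,8); take (10,16); skip (12,18); take (17,20); take (22,23).
Selected 6 jobs.

6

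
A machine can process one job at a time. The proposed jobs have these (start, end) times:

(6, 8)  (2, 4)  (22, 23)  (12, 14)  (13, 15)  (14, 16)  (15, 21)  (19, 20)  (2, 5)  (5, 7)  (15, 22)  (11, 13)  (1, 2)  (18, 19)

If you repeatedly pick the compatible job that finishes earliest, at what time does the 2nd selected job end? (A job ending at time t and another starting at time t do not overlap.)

Order by finish time; keep every interval that doesn't clash with the previous kept one.
By end time: (1,2), (2,4), (2,5), (5,7), (6,8), (11,13), (12,14), (13,15), (14,16), (18,19), (19,20), (15,21), (15,22), (22,23).
Pick (1,2); next start ≥ 2 → (2,4); next start ≥ 4 → (5,7); next start ≥ 7 → (11,13); next start ≥ 13 → (13,15); next start ≥ 15 → (18,19); next start ≥ 19 → (19,20); next start ≥ 20 → (22,23).
Selected: (1,2) (2,4) (5,7) (11,13) (13,15) (18,19) (19,20) (22,23)

4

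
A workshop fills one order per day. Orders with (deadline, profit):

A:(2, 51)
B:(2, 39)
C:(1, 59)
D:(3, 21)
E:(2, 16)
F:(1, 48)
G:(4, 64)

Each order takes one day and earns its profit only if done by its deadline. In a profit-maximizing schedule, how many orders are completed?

By profit: G(d4,64), C(d1,59), A(d2,51), F(d1,48), B(d2,39), D(d3,21), E(d2,16)
G→slot 4; C→slot 1; A→slot 2; F skipped; B skipped; D→slot 3; E skipped.
4 of 7 scheduled.

4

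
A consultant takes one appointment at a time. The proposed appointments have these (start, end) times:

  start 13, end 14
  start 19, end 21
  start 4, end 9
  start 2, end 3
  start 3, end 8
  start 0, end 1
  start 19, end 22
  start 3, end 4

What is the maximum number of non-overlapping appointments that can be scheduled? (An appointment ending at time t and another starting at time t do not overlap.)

Greedy by earliest finish: after sorting by end time, pick each interval compatible with the last pick.
Sorted by end: (0,1)  (2,3)  (3,4)  (3,8)  (4,9)  (13,14)  (19,21)  (19,22)
take (0,1); take (2,3); take (3,4); take (4,9); take (13,14); take (19,21); skip (19,22).
Selected 6 appointments.

6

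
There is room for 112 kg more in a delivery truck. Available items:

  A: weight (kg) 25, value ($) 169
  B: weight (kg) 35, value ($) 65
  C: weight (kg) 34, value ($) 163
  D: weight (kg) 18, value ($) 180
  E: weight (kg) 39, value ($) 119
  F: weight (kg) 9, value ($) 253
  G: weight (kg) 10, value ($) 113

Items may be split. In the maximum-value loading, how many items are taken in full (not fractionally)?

5

Sort by value per unit weight and fill in that order.
Order: F (253/9=28.11) > G (113/10=11.30) > D (180/18=10.00) > A (169/25=6.76) > C (163/34=4.79) > E (119/39=3.05) > B (65/35=1.86)
Fill: take F (9 @ 253) → take G (10 @ 113) → take D (18 @ 180) → take A (25 @ 169) → take C (34 @ 163) → take 16/39 of E → 48.82; 112/112 used.
5 item(s) taken whole; one partial (take 16/39 of E).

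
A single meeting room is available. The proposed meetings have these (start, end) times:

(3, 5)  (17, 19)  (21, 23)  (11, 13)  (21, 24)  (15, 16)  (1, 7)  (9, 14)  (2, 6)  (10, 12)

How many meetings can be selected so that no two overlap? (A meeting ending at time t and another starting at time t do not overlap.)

5

Sorted by end: (3,5)  (2,6)  (1,7)  (10,12)  (11,13)  (9,14)  (15,16)  (17,19)  (21,23)  (21,24)
take (3,5); skip (1,7); take (10,12); skip (9,14); take (15,16); take (17,19); take (21,23); skip (21,24).
Selected 5 meetings.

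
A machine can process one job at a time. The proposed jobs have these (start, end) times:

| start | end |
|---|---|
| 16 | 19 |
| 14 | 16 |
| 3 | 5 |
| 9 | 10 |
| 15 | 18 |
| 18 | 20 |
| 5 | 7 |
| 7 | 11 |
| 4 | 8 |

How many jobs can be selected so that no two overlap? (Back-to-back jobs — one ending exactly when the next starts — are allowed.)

5

By end time: (3,5), (5,7), (4,8), (9,10), (7,11), (14,16), (15,18), (16,19), (18,20).
Pick (3,5); next start ≥ 5 → (5,7); next start ≥ 7 → (9,10); next start ≥ 10 → (14,16); next start ≥ 16 → (16,19).
Selected 5 jobs.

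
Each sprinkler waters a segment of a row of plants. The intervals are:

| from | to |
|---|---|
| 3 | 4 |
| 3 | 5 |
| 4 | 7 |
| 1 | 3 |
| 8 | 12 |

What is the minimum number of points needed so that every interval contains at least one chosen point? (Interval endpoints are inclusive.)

3

Sorted: [1,3] [3,4] [3,5] [4,7] [8,12]
{[1,3],[3,4],[3,5]} hit by 3; {[4,7]} hit by 7; {[8,12]} hit by 12.
Points: 3, 7, 12 (3 total).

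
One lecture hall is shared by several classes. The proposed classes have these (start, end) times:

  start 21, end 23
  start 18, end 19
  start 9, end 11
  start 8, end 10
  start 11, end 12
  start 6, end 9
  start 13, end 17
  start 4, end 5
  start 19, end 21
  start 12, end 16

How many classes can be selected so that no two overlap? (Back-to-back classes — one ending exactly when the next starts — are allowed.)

8

Sorted by end: (4,5)  (6,9)  (8,10)  (9,11)  (11,12)  (12,16)  (13,17)  (18,19)  (19,21)  (21,23)
take (4,5); take (6,9); skip (8,10); take (9,11); take (11,12); take (12,16); skip (13,17); take (18,19); take (19,21); take (21,23).
Selected 8 classes.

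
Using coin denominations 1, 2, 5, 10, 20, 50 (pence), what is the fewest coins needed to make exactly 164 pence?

164 − 3×50→14 − 1×10→4 − 2×2→0
Total coins = 3 + 1 + 2 = 6

6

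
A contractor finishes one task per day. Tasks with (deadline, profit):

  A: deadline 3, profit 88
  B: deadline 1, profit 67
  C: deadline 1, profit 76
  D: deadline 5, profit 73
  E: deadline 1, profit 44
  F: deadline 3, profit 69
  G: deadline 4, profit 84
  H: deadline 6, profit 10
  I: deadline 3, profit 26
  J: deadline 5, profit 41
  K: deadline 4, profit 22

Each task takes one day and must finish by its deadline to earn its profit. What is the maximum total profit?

Sort by profit descending; place each in the latest free slot ≤ its deadline.
Profit order: A=88 G=84 C=76 D=73 F=69 B=67 E=44 J=41 I=26 K=22 H=10
Assign: A→slot 3, G→slot 4, C→slot 1, D→slot 5, F→slot 2, B skipped, E skipped, J skipped, I skipped, K skipped, H→slot 6.
Slots: [1:C] [2:F] [3:A] [4:G] [5:D] [6:H]
Profit = 76 + 69 + 88 + 84 + 73 + 10 = 400

400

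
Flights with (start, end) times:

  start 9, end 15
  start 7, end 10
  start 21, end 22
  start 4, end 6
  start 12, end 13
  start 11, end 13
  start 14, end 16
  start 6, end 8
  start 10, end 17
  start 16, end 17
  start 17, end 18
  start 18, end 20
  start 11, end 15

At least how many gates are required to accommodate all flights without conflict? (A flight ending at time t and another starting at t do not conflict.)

Count concurrent intervals with a sweep; the peak is the room count.
starts: [4, 6, 7, 9, 10, 11, 11, 12, 14, 16, 17, 18, 21]
ends:   [6, 8, 10, 13, 13, 15, 15, 16, 17, 17, 18, 20, 22]
s4→1 e6→0 s6→1 s7→2 e8→1 s9→2 e10→1 s10→2 s11→3 s11→4 s12→5  — peak 5.

5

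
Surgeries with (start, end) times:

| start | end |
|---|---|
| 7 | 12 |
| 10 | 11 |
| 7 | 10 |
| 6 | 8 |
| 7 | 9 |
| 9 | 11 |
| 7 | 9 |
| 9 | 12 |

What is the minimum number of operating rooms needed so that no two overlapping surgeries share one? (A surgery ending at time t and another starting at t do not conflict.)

5

The answer is the maximum number of intervals overlapping at any instant.
starts: [6, 7, 7, 7, 7, 9, 9, 10]
ends:   [8, 9, 9, 10, 11, 11, 12, 12]
s6→1 s7→2 s7→3 s7→4 s7→5  — peak 5.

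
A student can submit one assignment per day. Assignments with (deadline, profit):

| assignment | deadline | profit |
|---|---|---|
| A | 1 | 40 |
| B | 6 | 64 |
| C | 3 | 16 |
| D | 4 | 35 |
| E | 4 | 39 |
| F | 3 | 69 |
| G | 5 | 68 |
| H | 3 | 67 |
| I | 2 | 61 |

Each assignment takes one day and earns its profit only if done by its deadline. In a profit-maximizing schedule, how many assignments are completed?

6

Sort by profit descending; place each in the latest free slot ≤ its deadline.
Profit order: F=69 G=68 H=67 B=64 I=61 A=40 E=39 D=35 C=16
Assign: F→slot 3, G→slot 5, H→slot 2, B→slot 6, I→slot 1, A skipped, E→slot 4, D skipped, C skipped.
Slots: [1:I] [2:H] [3:F] [4:E] [5:G] [6:B]
6 of 9 scheduled.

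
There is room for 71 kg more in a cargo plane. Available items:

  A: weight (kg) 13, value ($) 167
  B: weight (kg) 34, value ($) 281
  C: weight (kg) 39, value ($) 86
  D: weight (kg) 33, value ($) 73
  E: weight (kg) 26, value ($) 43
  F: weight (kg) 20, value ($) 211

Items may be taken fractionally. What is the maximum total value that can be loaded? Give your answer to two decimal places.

667.85

Sort by value per unit weight and fill in that order.
Ratios (sorted): A 12.85, F 10.55, B 8.26, D 2.21, C 2.21, E 1.65
take A (13 @ 167); take F (20 @ 211); take B (34 @ 281); take 4/33 of D → 8.85. Capacity used 71/71.
Total value = 667.85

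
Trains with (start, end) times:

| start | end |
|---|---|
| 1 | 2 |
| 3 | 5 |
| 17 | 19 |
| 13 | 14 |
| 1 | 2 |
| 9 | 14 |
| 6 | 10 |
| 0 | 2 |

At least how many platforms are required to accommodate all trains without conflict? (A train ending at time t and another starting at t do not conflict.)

Events (time:±→running): 0:+→1 1:+→2 1:+→3 … peak 3.

3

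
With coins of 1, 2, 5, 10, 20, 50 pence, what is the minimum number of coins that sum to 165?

Use the largest denomination that fits, subtract, and repeat.
165 = 3×50 + 1×10 + 1×5
Total coins = 3 + 1 + 1 = 5

5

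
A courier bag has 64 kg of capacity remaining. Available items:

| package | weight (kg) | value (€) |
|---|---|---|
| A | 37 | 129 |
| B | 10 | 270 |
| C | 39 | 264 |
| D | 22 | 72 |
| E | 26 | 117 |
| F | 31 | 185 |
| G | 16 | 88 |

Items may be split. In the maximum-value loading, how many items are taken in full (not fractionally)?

Ratios (sorted): B 27.00, C 6.77, F 5.97, G 5.50, E 4.50, A 3.49, D 3.27
take B (10 @ 270); take C (39 @ 264); take 15/31 of F → 89.52. Capacity used 64/64.
2 item(s) taken whole; one partial (take 15/31 of F).

2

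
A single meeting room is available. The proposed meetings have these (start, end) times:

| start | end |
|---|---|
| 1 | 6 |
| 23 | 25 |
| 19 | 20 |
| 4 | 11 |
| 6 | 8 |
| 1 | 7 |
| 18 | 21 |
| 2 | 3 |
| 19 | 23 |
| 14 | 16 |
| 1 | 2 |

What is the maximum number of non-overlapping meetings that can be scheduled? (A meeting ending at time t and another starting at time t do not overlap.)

Order by finish time; keep every interval that doesn't clash with the previous kept one.
Sorted by end: (1,2)  (2,3)  (1,6)  (1,7)  (6,8)  (4,11)  (14,16)  (19,20)  (18,21)  (19,23)  (23,25)
take (1,2); take (2,3); skip (1,6); take (6,8); take (14,16); take (19,20); skip (18,21); take (23,25).
Selected 6 meetings.

6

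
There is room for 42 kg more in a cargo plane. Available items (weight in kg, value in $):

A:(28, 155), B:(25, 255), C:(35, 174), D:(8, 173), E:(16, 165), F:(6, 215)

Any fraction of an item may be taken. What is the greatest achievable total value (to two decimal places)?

Order: F (215/6=35.83) > D (173/8=21.62) > E (165/16=10.31) > B (255/25=10.20) > A (155/28=5.54) > C (174/35=4.97)
Fill: take F (6 @ 215) → take D (8 @ 173) → take E (16 @ 165) → take 12/25 of B → 122.40; 42/42 used.
Total value = 675.40

675.40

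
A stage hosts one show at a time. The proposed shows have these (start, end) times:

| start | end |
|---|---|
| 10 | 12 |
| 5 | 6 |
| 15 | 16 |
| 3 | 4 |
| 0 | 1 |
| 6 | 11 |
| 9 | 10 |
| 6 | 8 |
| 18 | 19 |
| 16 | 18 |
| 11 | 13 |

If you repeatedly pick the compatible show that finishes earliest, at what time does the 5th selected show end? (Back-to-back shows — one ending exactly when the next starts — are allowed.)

Order by finish time; keep every interval that doesn't clash with the previous kept one.
Sorted by end: (0,1)  (3,4)  (5,6)  (6,8)  (9,10)  (6,11)  (10,12)  (11,13)  (15,16)  (16,18)  (18,19)
take (0,1); take (3,4); take (5,6); take (6,8); take (9,10); take (10,12); take (15,16); take (16,18); take (18,19).
Selected: (0,1) (3,4) (5,6) (6,8) (9,10) (10,12) (15,16) (16,18) (18,19)

10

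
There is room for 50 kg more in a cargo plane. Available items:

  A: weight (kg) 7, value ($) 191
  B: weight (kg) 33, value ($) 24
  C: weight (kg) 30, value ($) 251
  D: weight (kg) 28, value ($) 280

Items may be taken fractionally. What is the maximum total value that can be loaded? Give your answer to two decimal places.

596.50

Sort by value per unit weight and fill in that order.
Ratios (sorted): A 27.29, D 10.00, C 8.37, B 0.73
take A (7 @ 191); take D (28 @ 280); take 15/30 of C → 125.50. Capacity used 50/50.
Total value = 596.50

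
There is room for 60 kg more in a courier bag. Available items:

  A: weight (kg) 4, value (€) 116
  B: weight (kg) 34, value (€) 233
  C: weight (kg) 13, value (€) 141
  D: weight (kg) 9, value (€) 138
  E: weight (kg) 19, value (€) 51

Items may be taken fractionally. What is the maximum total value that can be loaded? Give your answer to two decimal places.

628.00

Order: A (116/4=29.00) > D (138/9=15.33) > C (141/13=10.85) > B (233/34=6.85) > E (51/19=2.68)
Fill: take A (4 @ 116) → take D (9 @ 138) → take C (13 @ 141) → take B (34 @ 233); 60/60 used.
Total value = 628.00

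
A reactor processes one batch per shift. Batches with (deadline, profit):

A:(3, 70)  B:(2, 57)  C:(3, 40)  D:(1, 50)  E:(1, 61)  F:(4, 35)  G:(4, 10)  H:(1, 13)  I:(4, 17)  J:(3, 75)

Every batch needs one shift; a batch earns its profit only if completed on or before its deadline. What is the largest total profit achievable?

Sort by profit descending; place each in the latest free slot ≤ its deadline.
By profit: J(d3,75), A(d3,70), E(d1,61), B(d2,57), D(d1,50), C(d3,40), F(d4,35), I(d4,17), H(d1,13), G(d4,10)
J→slot 3; A→slot 2; E→slot 1; B skipped; D skipped; C skipped; F→slot 4; I skipped; H skipped; G skipped.
Profit = 61 + 70 + 75 + 35 = 241

241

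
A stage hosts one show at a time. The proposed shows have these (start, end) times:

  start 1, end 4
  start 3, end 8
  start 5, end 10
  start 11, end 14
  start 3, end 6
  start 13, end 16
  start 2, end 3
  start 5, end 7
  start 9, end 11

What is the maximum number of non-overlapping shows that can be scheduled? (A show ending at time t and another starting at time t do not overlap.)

Order by finish time; keep every interval that doesn't clash with the previous kept one.
By end time: (2,3), (1,4), (3,6), (5,7), (3,8), (5,10), (9,11), (11,14), (13,16).
Pick (2,3); next start ≥ 3 → (3,6); next start ≥ 6 → (9,11); next start ≥ 11 → (11,14).
Selected 4 shows.

4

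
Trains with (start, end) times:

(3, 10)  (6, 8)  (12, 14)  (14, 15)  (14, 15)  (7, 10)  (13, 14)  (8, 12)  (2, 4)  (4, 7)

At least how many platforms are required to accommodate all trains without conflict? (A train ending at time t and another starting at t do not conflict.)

3

starts: [2, 3, 4, 6, 7, 8, 12, 13, 14, 14]
ends:   [4, 7, 8, 10, 10, 12, 14, 14, 15, 15]
s2→1 s3→2 e4→1 s4→2 s6→3  — peak 3.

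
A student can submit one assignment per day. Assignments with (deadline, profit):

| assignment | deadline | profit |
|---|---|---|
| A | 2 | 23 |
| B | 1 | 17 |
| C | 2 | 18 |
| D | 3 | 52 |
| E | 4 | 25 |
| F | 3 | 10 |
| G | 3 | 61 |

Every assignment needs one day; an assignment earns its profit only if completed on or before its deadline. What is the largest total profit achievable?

Profit order: G=61 D=52 E=25 A=23 C=18 B=17 F=10
Assign: G→slot 3, D→slot 2, E→slot 4, A→slot 1, C skipped, B skipped, F skipped.
Slots: [1:A] [2:D] [3:G] [4:E]
Profit = 23 + 52 + 61 + 25 = 161

161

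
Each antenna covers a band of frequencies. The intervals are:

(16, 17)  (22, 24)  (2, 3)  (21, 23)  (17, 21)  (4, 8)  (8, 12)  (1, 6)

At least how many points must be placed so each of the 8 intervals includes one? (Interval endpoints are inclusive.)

4

By right end: [2,3]  [1,6]  [4,8]  [8,12]  [16,17]  [17,21]  [21,23]  [22,24]
[2,3] uncovered → point at 3; [4,8] uncovered → point at 8; [16,17] uncovered → point at 17; [21,23] uncovered → point at 23.
Points: 3, 8, 17, 23 (4 total).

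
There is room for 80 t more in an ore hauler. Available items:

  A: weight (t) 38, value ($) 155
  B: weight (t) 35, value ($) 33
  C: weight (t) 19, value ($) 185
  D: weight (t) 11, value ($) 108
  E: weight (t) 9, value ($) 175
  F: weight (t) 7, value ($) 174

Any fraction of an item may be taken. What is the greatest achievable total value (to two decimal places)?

780.68

Sort by value per unit weight and fill in that order.
Order: F (174/7=24.86) > E (175/9=19.44) > D (108/11=9.82) > C (185/19=9.74) > A (155/38=4.08) > B (33/35=0.94)
Fill: take F (7 @ 174) → take E (9 @ 175) → take D (11 @ 108) → take C (19 @ 185) → take 34/38 of A → 138.68; 80/80 used.
Total value = 780.68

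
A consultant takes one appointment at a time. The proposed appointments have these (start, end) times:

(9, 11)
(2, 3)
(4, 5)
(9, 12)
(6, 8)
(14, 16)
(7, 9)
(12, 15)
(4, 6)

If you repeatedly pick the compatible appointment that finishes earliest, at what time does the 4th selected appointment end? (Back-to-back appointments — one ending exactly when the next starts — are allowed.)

Order by finish time; keep every interval that doesn't clash with the previous kept one.
Sorted by end: (2,3)  (4,5)  (4,6)  (6,8)  (7,9)  (9,11)  (9,12)  (12,15)  (14,16)
take (2,3); take (4,5); take (6,8); take (9,11); take (12,15); skip (14,16).
Selected: (2,3) (4,5) (6,8) (9,11) (12,15)

11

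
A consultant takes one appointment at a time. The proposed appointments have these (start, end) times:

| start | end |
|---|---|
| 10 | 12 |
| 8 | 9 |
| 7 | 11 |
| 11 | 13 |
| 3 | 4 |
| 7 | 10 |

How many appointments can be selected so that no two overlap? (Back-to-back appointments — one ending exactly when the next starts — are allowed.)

3

By end time: (3,4), (8,9), (7,10), (7,11), (10,12), (11,13).
Pick (3,4); next start ≥ 4 → (8,9); next start ≥ 9 → (10,12).
Selected 3 appointments.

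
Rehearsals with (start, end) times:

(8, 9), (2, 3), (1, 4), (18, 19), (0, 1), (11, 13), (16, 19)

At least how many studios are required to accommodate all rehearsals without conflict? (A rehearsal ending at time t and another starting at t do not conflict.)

The answer is the maximum number of intervals overlapping at any instant.
starts: [0, 1, 2, 8, 11, 16, 18]
ends:   [1, 3, 4, 9, 13, 19, 19]
s0→1 e1→0 s1→1 s2→2  — peak 2.

2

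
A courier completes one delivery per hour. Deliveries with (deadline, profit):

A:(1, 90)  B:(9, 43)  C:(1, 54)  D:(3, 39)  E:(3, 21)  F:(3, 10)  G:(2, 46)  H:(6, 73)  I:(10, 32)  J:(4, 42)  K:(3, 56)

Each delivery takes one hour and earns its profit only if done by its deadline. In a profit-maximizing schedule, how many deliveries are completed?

By profit: A(d1,90), H(d6,73), K(d3,56), C(d1,54), G(d2,46), B(d9,43), J(d4,42), D(d3,39), I(d10,32), E(d3,21), F(d3,10)
A→slot 1; H→slot 6; K→slot 3; C skipped; G→slot 2; B→slot 9; J→slot 4; D skipped; I→slot 10; E skipped; F skipped.
7 of 11 scheduled.

7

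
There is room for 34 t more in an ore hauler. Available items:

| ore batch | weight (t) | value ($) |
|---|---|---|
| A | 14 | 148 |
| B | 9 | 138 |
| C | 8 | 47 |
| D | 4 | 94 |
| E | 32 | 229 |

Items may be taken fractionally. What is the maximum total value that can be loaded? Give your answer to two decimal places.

Greedy by value/weight ratio, highest first.
Ratios (sorted): D 23.50, B 15.33, A 10.57, E 7.16, C 5.88
take D (4 @ 94); take B (9 @ 138); take A (14 @ 148); take 7/32 of E → 50.09. Capacity used 34/34.
Total value = 430.09

430.09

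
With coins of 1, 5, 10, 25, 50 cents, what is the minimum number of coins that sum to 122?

Use the largest denomination that fits, subtract, and repeat.
122 − 2×50→22 − 2×10→2 − 2×1→0
Total coins = 2 + 2 + 2 = 6

6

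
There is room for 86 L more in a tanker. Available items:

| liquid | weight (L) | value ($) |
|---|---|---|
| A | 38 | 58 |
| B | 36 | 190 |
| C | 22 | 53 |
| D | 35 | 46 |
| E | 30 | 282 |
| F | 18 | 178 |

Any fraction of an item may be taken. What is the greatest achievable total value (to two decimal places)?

654.82

Sort by value per unit weight and fill in that order.
Order: F (178/18=9.89) > E (282/30=9.40) > B (190/36=5.28) > C (53/22=2.41) > A (58/38=1.53) > D (46/35=1.31)
Fill: take F (18 @ 178) → take E (30 @ 282) → take B (36 @ 190) → take 2/22 of C → 4.82; 86/86 used.
Total value = 654.82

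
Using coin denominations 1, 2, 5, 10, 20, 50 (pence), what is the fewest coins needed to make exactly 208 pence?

7

208 = 4×50 + 1×5 + 1×2 + 1×1
Total coins = 4 + 1 + 1 + 1 = 7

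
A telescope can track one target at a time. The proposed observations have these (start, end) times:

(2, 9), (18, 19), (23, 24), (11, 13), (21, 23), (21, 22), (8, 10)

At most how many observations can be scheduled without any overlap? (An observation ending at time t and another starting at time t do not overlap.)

Sort by end time and greedily take each interval whose start is ≥ the last chosen end.
By end time: (2,9), (8,10), (11,13), (18,19), (21,22), (21,23), (23,24).
Pick (2,9); next start ≥ 9 → (11,13); next start ≥ 13 → (18,19); next start ≥ 19 → (21,22); next start ≥ 22 → (23,24).
Selected 5 observations.

5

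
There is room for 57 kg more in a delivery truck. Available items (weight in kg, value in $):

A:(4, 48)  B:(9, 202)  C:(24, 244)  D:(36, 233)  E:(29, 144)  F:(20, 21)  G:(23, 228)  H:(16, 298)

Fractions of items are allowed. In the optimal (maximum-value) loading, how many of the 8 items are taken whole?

4

Order: B (202/9=22.44) > H (298/16=18.62) > A (48/4=12.00) > C (244/24=10.17) > G (228/23=9.91) > D (233/36=6.47) > E (144/29=4.97) > F (21/20=1.05)
Fill: take B (9 @ 202) → take H (16 @ 298) → take A (4 @ 48) → take C (24 @ 244) → take 4/23 of G → 39.65; 57/57 used.
4 item(s) taken whole; one partial (take 4/23 of G).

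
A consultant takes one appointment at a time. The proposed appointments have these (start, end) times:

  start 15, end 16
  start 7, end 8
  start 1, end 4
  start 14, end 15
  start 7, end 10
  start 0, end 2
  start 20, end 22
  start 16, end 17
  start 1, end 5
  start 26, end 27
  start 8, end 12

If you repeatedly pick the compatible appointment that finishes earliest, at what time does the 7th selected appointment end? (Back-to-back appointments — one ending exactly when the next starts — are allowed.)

22

Sort by end time and greedily take each interval whose start is ≥ the last chosen end.
By end time: (0,2), (1,4), (1,5), (7,8), (7,10), (8,12), (14,15), (15,16), (16,17), (20,22), (26,27).
Pick (0,2); next start ≥ 2 → (7,8); next start ≥ 8 → (8,12); next start ≥ 12 → (14,15); next start ≥ 15 → (15,16); next start ≥ 16 → (16,17); next start ≥ 17 → (20,22); next start ≥ 22 → (26,27).
Selected: (0,2) (7,8) (8,12) (14,15) (15,16) (16,17) (20,22) (26,27)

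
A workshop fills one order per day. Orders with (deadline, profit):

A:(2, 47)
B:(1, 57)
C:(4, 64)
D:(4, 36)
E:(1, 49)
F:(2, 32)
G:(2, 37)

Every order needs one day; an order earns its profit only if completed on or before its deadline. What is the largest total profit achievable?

204

Profit order: C=64 B=57 E=49 A=47 G=37 D=36 F=32
Assign: C→slot 4, B→slot 1, E skipped, A→slot 2, G skipped, D→slot 3, F skipped.
Slots: [1:B] [2:A] [3:D] [4:C]
Profit = 57 + 47 + 36 + 64 = 204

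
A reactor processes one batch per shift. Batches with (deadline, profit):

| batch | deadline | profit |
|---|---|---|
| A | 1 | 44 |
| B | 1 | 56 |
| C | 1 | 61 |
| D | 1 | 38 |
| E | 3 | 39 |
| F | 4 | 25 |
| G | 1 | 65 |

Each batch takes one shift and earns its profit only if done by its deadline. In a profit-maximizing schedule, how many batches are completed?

Sort by profit descending; place each in the latest free slot ≤ its deadline.
By profit: G(d1,65), C(d1,61), B(d1,56), A(d1,44), E(d3,39), D(d1,38), F(d4,25)
G→slot 1; C skipped; B skipped; A skipped; E→slot 3; D skipped; F→slot 4.
3 of 7 scheduled.

3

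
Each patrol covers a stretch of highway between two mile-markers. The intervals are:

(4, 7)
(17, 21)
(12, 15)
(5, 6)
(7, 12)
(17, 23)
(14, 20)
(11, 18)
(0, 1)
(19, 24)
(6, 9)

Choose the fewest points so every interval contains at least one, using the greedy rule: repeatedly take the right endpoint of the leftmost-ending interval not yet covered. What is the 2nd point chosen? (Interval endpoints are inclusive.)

6

Process intervals by earliest right end; each time one isn't hit yet, stab at its right endpoint.
Sorted: [0,1] [5,6] [4,7] [6,9] [7,12] [12,15] [11,18] [14,20] [17,21] [17,23] [19,24]
{[0,1]} hit by 1; {[5,6],[4,7],[6,9]} hit by 6; {[7,12],[12,15],[11,18]} hit by 12; {[14,20],[17,21],[17,23],[19,24]} hit by 20.
Points: 1, 6, 12, 20 (4 total).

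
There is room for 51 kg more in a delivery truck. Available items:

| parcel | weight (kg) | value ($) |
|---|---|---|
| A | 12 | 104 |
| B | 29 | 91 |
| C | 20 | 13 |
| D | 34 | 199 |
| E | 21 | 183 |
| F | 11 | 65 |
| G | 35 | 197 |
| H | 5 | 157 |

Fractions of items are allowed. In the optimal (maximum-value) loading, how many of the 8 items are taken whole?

4

Order: H (157/5=31.40) > E (183/21=8.71) > A (104/12=8.67) > F (65/11=5.91) > D (199/34=5.85) > G (197/35=5.63) > B (91/29=3.14) > C (13/20=0.65)
Fill: take H (5 @ 157) → take E (21 @ 183) → take A (12 @ 104) → take F (11 @ 65) → take 2/34 of D → 11.71; 51/51 used.
4 item(s) taken whole; one partial (take 2/34 of D).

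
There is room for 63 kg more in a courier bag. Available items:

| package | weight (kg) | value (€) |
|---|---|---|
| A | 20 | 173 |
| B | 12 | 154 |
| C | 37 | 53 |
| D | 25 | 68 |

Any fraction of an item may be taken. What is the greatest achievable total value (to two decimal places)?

Greedy by value/weight ratio, highest first.
Order: B (154/12=12.83) > A (173/20=8.65) > D (68/25=2.72) > C (53/37=1.43)
Fill: take B (12 @ 154) → take A (20 @ 173) → take D (25 @ 68) → take 6/37 of C → 8.59; 63/63 used.
Total value = 403.59

403.59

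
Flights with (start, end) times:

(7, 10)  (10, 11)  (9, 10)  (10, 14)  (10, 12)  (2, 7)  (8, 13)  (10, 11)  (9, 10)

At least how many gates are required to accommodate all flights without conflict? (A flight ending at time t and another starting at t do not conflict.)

Count concurrent intervals with a sweep; the peak is the room count.
Events (time:±→running): 2:+→1 7:-→0 7:+→1 8:+→2 9:+→3 9:+→4 10:-→3 10:-→2 10:-→1 10:+→2 10:+→3 10:+→4 10:+→5 … peak 5.

5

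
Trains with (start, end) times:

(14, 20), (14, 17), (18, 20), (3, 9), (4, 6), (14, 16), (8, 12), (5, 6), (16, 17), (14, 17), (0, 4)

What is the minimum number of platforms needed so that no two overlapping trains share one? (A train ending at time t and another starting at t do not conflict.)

Count concurrent intervals with a sweep; the peak is the room count.
starts: [0, 3, 4, 5, 8, 14, 14, 14, 14, 16, 18]
ends:   [4, 6, 6, 9, 12, 16, 17, 17, 17, 20, 20]
s0→1 s3→2 e4→1 s4→2 s5→3 e6→2 e6→1 s8→2 e9→1 e12→0 s14→1 s14→2 s14→3 s14→4  — peak 4.

4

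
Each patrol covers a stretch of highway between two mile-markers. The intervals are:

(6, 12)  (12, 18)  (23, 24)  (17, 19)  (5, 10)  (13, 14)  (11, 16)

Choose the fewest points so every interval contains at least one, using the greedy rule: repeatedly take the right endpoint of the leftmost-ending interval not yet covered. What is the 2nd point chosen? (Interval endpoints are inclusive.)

14

Sort by right endpoint; whenever an interval is uncovered, place a point at its right end.
By right end: [5,10]  [6,12]  [13,14]  [11,16]  [12,18]  [17,19]  [23,24]
[5,10] uncovered → point at 10; [13,14] uncovered → point at 14; [17,19] uncovered → point at 19; [23,24] uncovered → point at 24.
Points: 10, 14, 19, 24 (4 total).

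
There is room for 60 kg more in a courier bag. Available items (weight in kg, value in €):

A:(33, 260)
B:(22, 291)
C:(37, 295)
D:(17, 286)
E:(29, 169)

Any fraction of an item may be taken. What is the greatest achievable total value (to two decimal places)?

744.43

Sort by value per unit weight and fill in that order.
Order: D (286/17=16.82) > B (291/22=13.23) > C (295/37=7.97) > A (260/33=7.88) > E (169/29=5.83)
Fill: take D (17 @ 286) → take B (22 @ 291) → take 21/37 of C → 167.43; 60/60 used.
Total value = 744.43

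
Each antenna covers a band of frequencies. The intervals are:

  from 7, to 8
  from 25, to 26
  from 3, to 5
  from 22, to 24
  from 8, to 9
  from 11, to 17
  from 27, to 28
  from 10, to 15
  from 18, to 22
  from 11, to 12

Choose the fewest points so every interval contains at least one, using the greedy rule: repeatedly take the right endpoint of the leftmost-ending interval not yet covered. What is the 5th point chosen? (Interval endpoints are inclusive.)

Process intervals by earliest right end; each time one isn't hit yet, stab at its right endpoint.
By right end: [3,5]  [7,8]  [8,9]  [11,12]  [10,15]  [11,17]  [18,22]  [22,24]  [25,26]  [27,28]
[3,5] uncovered → point at 5; [7,8] uncovered → point at 8; [11,12] uncovered → point at 12; [18,22] uncovered → point at 22; [25,26] uncovered → point at 26; [27,28] uncovered → point at 28.
Points: 5, 8, 12, 22, 26, 28 (6 total).

26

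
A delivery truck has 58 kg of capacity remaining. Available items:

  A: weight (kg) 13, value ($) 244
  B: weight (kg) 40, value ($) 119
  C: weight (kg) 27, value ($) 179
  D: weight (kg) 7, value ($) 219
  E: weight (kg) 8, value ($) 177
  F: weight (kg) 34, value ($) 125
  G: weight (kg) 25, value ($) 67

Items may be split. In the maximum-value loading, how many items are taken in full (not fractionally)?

4

Ratios (sorted): D 31.29, E 22.12, A 18.77, C 6.63, F 3.68, B 2.98, G 2.68
take D (7 @ 219); take E (8 @ 177); take A (13 @ 244); take C (27 @ 179); take 3/34 of F → 11.03. Capacity used 58/58.
4 item(s) taken whole; one partial (take 3/34 of F).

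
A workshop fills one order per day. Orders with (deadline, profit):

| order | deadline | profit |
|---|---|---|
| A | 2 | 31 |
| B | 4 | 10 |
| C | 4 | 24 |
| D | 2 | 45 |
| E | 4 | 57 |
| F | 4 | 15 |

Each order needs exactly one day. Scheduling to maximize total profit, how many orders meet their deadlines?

4

Sort by profit descending; place each in the latest free slot ≤ its deadline.
By profit: E(d4,57), D(d2,45), A(d2,31), C(d4,24), F(d4,15), B(d4,10)
E→slot 4; D→slot 2; A→slot 1; C→slot 3; F skipped; B skipped.
4 of 6 scheduled.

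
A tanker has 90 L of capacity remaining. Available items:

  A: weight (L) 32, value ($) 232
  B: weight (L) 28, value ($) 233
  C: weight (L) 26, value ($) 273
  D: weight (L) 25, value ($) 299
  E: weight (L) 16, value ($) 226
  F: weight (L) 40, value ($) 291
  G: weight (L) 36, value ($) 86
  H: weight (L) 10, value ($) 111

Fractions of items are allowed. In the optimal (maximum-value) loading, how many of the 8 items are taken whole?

Greedy by value/weight ratio, highest first.
Ratios (sorted): E 14.12, D 11.96, H 11.10, C 10.50, B 8.32, F 7.28, A 7.25, G 2.39
take E (16 @ 226); take D (25 @ 299); take H (10 @ 111); take C (26 @ 273); take 13/28 of B → 108.18. Capacity used 90/90.
4 item(s) taken whole; one partial (take 13/28 of B).

4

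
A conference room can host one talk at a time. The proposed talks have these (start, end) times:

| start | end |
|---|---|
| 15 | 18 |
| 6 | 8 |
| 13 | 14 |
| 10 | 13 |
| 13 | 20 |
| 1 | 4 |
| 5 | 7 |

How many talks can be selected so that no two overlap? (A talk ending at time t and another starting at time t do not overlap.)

Order by finish time; keep every interval that doesn't clash with the previous kept one.
By end time: (1,4), (5,7), (6,8), (10,13), (13,14), (15,18), (13,20).
Pick (1,4); next start ≥ 4 → (5,7); next start ≥ 7 → (10,13); next start ≥ 13 → (13,14); next start ≥ 14 → (15,18).
Selected 5 talks.

5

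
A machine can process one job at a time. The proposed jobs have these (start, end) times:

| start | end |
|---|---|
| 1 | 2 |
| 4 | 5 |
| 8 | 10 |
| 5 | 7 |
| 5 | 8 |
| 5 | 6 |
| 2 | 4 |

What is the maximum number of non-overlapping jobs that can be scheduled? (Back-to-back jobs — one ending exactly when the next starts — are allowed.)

5

By end time: (1,2), (2,4), (4,5), (5,6), (5,7), (5,8), (8,10).
Pick (1,2); next start ≥ 2 → (2,4); next start ≥ 4 → (4,5); next start ≥ 5 → (5,6); next start ≥ 6 → (8,10).
Selected 5 jobs.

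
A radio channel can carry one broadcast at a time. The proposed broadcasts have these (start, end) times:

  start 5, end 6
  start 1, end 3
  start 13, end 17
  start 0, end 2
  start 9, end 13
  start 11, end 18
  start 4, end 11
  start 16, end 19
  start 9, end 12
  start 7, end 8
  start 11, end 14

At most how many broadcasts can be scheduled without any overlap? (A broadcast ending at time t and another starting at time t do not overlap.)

Order by finish time; keep every interval that doesn't clash with the previous kept one.
Sorted by end: (0,2)  (1,3)  (5,6)  (7,8)  (4,11)  (9,12)  (9,13)  (11,14)  (13,17)  (11,18)  (16,19)
take (0,2); take (5,6); take (7,8); take (9,12); skip (11,14); take (13,17).
Selected 5 broadcasts.

5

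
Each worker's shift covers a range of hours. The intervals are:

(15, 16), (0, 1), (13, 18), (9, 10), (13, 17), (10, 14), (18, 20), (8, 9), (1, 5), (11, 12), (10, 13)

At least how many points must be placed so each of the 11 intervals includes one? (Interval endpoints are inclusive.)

5

Sorted: [0,1] [1,5] [8,9] [9,10] [11,12] [10,13] [10,14] [15,16] [13,17] [13,18] [18,20]
{[0,1],[1,5]} hit by 1; {[8,9],[9,10]} hit by 9; {[11,12],[10,13],[10,14]} hit by 12; {[15,16],[13,17],[13,18]} hit by 16; {[18,20]} hit by 20.
Points: 1, 9, 12, 16, 20 (5 total).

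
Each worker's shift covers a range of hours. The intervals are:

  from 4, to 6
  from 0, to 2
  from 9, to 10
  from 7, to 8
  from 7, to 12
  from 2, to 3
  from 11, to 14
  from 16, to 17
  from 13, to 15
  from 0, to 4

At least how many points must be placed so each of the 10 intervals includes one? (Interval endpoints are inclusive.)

6

Process intervals by earliest right end; each time one isn't hit yet, stab at its right endpoint.
Sorted: [0,2] [2,3] [0,4] [4,6] [7,8] [9,10] [7,12] [11,14] [13,15] [16,17]
{[0,2],[2,3],[0,4]} hit by 2; {[4,6]} hit by 6; {[7,8]} hit by 8; {[9,10],[7,12]} hit by 10; {[11,14],[13,15]} hit by 14; {[16,17]} hit by 17.
Points: 2, 6, 8, 10, 14, 17 (6 total).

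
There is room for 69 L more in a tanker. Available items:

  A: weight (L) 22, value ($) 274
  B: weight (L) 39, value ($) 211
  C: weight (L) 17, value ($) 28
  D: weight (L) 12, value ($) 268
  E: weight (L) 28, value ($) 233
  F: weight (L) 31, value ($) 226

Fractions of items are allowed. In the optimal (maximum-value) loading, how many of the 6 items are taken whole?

Sort by value per unit weight and fill in that order.
Order: D (268/12=22.33) > A (274/22=12.45) > E (233/28=8.32) > F (226/31=7.29) > B (211/39=5.41) > C (28/17=1.65)
Fill: take D (12 @ 268) → take A (22 @ 274) → take E (28 @ 233) → take 7/31 of F → 51.03; 69/69 used.
3 item(s) taken whole; one partial (take 7/31 of F).

3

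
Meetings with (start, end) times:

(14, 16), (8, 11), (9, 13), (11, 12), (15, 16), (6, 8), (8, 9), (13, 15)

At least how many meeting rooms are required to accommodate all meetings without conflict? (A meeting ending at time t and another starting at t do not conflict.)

2

Count concurrent intervals with a sweep; the peak is the room count.
starts: [6, 8, 8, 9, 11, 13, 14, 15]
ends:   [8, 9, 11, 12, 13, 15, 16, 16]
s6→1 e8→0 s8→1 s8→2  — peak 2.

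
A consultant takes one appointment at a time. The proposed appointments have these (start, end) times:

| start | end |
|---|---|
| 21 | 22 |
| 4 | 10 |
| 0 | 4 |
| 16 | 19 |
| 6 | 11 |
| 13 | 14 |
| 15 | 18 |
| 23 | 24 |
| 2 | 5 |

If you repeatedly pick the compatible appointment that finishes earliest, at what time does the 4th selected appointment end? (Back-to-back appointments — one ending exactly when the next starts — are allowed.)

Greedy by earliest finish: after sorting by end time, pick each interval compatible with the last pick.
By end time: (0,4), (2,5), (4,10), (6,11), (13,14), (15,18), (16,19), (21,22), (23,24).
Pick (0,4); next start ≥ 4 → (4,10); next start ≥ 10 → (13,14); next start ≥ 14 → (15,18); next start ≥ 18 → (21,22); next start ≥ 22 → (23,24).
Selected: (0,4) (4,10) (13,14) (15,18) (21,22) (23,24)

18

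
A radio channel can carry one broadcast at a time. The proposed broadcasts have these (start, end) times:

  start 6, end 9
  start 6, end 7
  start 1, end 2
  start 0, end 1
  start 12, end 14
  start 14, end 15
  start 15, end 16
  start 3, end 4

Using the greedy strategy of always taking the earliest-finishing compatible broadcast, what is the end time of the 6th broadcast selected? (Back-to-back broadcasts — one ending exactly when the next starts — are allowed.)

By end time: (0,1), (1,2), (3,4), (6,7), (6,9), (12,14), (14,15), (15,16).
Pick (0,1); next start ≥ 1 → (1,2); next start ≥ 2 → (3,4); next start ≥ 4 → (6,7); next start ≥ 7 → (12,14); next start ≥ 14 → (14,15); next start ≥ 15 → (15,16).
Selected: (0,1) (1,2) (3,4) (6,7) (12,14) (14,15) (15,16)

15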